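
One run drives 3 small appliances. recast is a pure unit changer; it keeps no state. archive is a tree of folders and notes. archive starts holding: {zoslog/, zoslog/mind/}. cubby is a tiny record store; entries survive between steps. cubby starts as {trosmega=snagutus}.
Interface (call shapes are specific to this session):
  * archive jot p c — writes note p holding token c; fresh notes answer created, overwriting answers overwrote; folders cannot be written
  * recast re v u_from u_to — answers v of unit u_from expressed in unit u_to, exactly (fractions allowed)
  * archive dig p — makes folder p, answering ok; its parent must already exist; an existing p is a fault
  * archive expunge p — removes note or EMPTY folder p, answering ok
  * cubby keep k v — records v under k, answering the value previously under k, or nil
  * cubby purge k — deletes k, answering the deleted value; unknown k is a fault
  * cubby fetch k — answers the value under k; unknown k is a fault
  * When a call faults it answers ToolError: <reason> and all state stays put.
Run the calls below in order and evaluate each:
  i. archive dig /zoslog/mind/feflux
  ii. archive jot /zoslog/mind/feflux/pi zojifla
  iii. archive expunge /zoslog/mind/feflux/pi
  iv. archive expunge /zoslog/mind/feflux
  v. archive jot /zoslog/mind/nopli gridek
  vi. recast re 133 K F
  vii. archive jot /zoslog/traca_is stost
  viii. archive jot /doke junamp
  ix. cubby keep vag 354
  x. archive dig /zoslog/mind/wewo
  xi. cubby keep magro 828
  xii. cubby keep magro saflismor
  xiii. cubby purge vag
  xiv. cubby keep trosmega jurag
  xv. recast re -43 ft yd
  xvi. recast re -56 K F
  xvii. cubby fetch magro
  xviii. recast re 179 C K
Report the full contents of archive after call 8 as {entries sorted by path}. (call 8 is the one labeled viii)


→ archive dig(/zoslog/mind/feflux)
← ok
→ archive jot(/zoslog/mind/feflux/pi, zojifla)
← created
→ archive expunge(/zoslog/mind/feflux/pi)
← ok
→ archive expunge(/zoslog/mind/feflux)
← ok
→ archive jot(/zoslog/mind/nopli, gridek)
← created
→ recast re(133, K, F)
← -22027/100
→ archive jot(/zoslog/traca_is, stost)
← created
→ archive jot(/doke, junamp)
← created
→ cubby keep(vag, 354)
← nil
→ archive dig(/zoslog/mind/wewo)
← ok
→ cubby keep(magro, 828)
← nil
→ cubby keep(magro, saflismor)
← 828
→ cubby purge(vag)
← 354
→ cubby keep(trosmega, jurag)
← snagutus
→ recast re(-43, ft, yd)
← -43/3
→ recast re(-56, K, F)
← -56047/100
→ cubby fetch(magro)
← saflismor
→ recast re(179, C, K)
← 9043/20

Answer: {doke=junamp, zoslog/, zoslog/mind/, zoslog/mind/nopli=gridek, zoslog/traca_is=stost}


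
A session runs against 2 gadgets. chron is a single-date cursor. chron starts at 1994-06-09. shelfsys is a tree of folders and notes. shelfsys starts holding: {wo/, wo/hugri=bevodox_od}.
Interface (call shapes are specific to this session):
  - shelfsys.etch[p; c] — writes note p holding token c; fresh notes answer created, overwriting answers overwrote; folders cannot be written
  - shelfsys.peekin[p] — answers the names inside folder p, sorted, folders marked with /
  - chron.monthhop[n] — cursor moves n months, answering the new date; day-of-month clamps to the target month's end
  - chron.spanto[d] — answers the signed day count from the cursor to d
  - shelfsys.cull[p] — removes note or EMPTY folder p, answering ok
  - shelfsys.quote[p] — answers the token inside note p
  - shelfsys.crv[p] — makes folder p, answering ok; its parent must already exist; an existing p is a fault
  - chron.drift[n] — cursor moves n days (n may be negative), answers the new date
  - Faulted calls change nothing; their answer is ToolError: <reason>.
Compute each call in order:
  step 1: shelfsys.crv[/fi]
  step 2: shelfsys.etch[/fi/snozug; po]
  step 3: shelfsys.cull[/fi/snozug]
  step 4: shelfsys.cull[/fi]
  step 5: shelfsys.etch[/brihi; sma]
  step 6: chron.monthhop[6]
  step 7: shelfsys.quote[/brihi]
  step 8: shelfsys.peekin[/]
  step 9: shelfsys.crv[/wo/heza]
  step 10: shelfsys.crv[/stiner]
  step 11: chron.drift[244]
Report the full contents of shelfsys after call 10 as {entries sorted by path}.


$ crv p: /fi
  ok
$ etch p: /fi/snozug c: po
  created
$ cull p: /fi/snozug
  ok
$ cull p: /fi
  ok
$ etch p: /brihi c: sma
  created
$ monthhop n: 6
  1994-12-09
$ quote p: /brihi
  sma
$ peekin p: /
  [brihi, wo/]
$ crv p: /wo/heza
  ok
$ crv p: /stiner
  ok
$ drift n: 244
  1995-08-10

Answer: {brihi=sma, stiner/, wo/, wo/heza/, wo/hugri=bevodox_od}


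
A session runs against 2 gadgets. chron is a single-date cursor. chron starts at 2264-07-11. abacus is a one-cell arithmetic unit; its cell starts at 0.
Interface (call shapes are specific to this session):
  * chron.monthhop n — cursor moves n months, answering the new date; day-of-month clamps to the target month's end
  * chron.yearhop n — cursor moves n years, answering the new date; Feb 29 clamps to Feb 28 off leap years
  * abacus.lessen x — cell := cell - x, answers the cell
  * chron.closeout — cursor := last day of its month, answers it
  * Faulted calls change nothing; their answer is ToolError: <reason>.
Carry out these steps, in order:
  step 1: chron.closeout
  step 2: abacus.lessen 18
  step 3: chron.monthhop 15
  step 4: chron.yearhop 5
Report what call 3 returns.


Answer: 2265-10-31

Derivation:
Now I run closeout, and get 2264-07-31.
Next I call lessen(18), giving -18.
Using monthhop(15), and see 2265-10-31.
Then yearhop(5), and observe 2270-10-31.


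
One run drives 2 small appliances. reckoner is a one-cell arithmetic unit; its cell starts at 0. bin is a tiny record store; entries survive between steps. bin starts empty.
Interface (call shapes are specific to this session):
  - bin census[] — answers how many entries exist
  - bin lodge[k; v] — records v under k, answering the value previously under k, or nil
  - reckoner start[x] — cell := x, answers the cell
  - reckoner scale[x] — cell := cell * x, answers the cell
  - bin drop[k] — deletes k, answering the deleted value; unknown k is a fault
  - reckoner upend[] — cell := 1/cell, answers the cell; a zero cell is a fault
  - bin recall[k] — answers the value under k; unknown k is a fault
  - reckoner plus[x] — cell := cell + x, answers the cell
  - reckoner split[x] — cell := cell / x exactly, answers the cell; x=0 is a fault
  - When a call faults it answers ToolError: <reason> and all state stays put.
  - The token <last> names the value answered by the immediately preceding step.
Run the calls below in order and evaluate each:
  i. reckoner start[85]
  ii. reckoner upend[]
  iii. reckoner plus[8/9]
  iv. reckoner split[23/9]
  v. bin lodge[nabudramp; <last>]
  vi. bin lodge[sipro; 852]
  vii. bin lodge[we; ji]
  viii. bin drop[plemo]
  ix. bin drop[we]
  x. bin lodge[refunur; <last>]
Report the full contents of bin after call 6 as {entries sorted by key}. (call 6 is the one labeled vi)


Answer: {nabudramp=689/1955, sipro=852}

Derivation:
-- reckoner start(85) : 85
-- reckoner upend() : 1/85
-- reckoner plus(8/9) : 689/765
-- reckoner split(23/9) : 689/1955
-- bin lodge(nabudramp, <last>) : nil
-- bin lodge(sipro, 852) : nil
-- bin lodge(we, ji) : nil
-- bin drop(plemo) : ToolError: no such key plemo
-- bin drop(we) : ji
-- bin lodge(refunur, <last>) : nil


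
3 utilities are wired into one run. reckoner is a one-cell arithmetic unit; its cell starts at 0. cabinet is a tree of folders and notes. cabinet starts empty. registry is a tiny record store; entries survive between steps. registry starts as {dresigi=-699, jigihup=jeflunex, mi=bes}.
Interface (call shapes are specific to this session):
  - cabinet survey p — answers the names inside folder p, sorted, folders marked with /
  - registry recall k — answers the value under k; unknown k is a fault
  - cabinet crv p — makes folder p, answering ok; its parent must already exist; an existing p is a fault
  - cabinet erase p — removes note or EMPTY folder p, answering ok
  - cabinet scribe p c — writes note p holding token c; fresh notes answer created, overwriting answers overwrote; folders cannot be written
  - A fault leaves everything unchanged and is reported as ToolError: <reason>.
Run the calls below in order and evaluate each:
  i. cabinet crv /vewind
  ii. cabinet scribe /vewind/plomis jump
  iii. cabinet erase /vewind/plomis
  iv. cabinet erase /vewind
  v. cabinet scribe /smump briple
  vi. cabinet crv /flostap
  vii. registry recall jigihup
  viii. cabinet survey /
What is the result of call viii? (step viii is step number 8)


Using cabinet crv on /vewind, which returns ok.
Calling cabinet scribe on /vewind/plomis, jump, which returns created.
Next I call cabinet erase on /vewind/plomis, and observe ok.
I try cabinet erase on /vewind, which returns ok.
Using cabinet scribe on /smump, briple, yielding created.
Invoking cabinet crv on /flostap, and see ok.
I invoke registry recall on jigihup, and observe jeflunex.
Using cabinet survey on /, and observe [flostap/, smump].

Answer: [flostap/, smump]


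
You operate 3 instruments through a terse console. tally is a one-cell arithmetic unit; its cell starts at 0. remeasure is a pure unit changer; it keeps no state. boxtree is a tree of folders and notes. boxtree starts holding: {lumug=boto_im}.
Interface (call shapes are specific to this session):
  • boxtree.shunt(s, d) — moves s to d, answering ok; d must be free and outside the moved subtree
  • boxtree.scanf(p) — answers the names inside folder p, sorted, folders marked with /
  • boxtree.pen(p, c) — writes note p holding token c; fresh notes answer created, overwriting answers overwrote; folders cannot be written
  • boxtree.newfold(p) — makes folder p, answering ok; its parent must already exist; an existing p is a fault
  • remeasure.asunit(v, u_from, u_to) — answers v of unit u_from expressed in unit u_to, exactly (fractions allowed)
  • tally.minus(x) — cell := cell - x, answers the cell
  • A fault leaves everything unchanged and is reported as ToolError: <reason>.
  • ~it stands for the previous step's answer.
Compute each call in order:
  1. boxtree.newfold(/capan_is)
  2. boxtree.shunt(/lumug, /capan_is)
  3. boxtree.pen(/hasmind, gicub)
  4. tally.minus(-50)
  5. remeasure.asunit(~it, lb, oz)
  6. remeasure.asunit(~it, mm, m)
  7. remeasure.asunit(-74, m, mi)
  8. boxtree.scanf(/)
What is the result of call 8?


Answer: [capan_is/, hasmind, lumug]

Derivation:
% newfold p='/capan_is'
= ok
% shunt s='/lumug' d='/capan_is'
= ToolError: exists
% pen p='/hasmind' c='gicub'
= created
% minus x='-50'
= 50
% asunit v='~it' u_from='lb' u_to='oz'
= 800
% asunit v='~it' u_from='mm' u_to='m'
= 4/5
% asunit v='-74' u_from='m' u_to='mi'
= -4625/100584
% scanf p='/'
= [capan_is/, hasmind, lumug]


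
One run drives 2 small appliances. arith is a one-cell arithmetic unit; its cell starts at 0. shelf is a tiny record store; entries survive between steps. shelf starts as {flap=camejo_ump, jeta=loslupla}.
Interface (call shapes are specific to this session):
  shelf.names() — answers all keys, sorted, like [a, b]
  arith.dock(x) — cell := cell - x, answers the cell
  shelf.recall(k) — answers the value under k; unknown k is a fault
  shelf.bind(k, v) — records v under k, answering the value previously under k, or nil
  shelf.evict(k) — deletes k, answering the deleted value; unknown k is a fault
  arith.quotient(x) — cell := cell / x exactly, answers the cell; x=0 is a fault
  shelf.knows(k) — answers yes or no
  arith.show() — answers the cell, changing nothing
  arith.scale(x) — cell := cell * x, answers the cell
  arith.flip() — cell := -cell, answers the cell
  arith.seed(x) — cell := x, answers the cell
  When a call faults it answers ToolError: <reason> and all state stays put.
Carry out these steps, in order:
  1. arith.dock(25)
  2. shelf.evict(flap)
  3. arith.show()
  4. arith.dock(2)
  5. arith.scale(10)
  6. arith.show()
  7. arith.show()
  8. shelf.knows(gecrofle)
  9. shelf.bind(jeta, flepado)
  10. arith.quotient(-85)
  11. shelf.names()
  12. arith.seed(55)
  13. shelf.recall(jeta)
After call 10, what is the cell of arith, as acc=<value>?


Do: arith.dock[x: 25]
See: -25
Do: shelf.evict[k: flap]
See: camejo_ump
Do: arith.show[]
See: -25
Do: arith.dock[x: 2]
See: -27
Do: arith.scale[x: 10]
See: -270
Do: arith.show[]
See: -270
Do: arith.show[]
See: -270
Do: shelf.knows[k: gecrofle]
See: no
Do: shelf.bind[k: jeta; v: flepado]
See: loslupla
Do: arith.quotient[x: -85]
See: 54/17
Do: shelf.names[]
See: [jeta]
Do: arith.seed[x: 55]
See: 55
Do: shelf.recall[k: jeta]
See: flepado

Answer: acc=54/17


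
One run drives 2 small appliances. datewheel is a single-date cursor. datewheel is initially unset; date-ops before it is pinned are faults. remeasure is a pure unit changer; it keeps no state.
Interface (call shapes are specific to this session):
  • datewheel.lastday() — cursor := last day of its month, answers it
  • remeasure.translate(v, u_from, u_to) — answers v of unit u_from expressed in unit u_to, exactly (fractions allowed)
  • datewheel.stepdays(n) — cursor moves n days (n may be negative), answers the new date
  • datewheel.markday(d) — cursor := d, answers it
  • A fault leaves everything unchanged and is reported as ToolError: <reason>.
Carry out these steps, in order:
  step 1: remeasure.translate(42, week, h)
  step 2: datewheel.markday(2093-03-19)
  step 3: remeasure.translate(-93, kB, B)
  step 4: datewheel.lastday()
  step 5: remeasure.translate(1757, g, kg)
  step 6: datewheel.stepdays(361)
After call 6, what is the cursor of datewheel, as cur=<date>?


→ translate(v=42, u_from=week, u_to=h)
← 7056
→ markday(d=2093-03-19)
← 2093-03-19
→ translate(v=-93, u_from=kB, u_to=B)
← -93000
→ lastday()
← 2093-03-31
→ translate(v=1757, u_from=g, u_to=kg)
← 1757/1000
→ stepdays(n=361)
← 2094-03-27

Answer: cur=2094-03-27


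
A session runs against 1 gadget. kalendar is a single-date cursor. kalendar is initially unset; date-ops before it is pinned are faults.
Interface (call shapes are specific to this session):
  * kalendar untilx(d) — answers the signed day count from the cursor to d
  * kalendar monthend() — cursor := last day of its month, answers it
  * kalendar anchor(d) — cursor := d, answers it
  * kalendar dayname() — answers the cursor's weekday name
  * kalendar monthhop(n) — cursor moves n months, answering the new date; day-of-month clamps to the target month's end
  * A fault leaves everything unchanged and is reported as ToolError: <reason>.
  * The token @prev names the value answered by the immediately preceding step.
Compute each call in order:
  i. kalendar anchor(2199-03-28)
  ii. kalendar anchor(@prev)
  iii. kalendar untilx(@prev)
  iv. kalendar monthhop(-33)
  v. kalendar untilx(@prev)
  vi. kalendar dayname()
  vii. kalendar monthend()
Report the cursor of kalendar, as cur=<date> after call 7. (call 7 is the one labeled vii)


I try kalendar anchor passing d=2199-03-28: 2199-03-28.
I run kalendar anchor passing d=@prev, yielding 2199-03-28.
Now I run kalendar untilx passing d=@prev: 0.
I use kalendar monthhop passing n=-33, → 2196-06-28.
I run kalendar untilx passing d=@prev: 0.
Invoking kalendar dayname(), and see Tuesday.
Invoking kalendar monthend: 2196-06-30.

Answer: cur=2196-06-30


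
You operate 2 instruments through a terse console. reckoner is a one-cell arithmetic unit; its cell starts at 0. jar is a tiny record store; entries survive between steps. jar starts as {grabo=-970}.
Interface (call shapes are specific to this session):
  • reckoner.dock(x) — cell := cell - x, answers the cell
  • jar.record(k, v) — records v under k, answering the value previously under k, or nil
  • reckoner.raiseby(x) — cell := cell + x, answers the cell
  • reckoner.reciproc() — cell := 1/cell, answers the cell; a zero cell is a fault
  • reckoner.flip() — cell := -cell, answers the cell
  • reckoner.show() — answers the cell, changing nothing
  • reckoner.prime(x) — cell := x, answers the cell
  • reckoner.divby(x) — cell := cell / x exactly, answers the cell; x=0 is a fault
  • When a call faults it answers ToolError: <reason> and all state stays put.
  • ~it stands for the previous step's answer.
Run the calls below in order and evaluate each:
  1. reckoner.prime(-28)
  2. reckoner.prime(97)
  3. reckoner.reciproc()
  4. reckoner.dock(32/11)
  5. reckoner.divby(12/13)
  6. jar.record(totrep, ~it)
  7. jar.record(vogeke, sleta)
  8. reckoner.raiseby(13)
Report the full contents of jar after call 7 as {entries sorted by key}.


Answer: {grabo=-970, totrep=-13403/4268, vogeke=sleta}

Derivation:
-> reckoner.prime(-28)
<- -28
-> reckoner.prime(97)
<- 97
-> reckoner.reciproc()
<- 1/97
-> reckoner.dock(32/11)
<- -3093/1067
-> reckoner.divby(12/13)
<- -13403/4268
-> jar.record(totrep, ~it)
<- nil
-> jar.record(vogeke, sleta)
<- nil
-> reckoner.raiseby(13)
<- 42081/4268


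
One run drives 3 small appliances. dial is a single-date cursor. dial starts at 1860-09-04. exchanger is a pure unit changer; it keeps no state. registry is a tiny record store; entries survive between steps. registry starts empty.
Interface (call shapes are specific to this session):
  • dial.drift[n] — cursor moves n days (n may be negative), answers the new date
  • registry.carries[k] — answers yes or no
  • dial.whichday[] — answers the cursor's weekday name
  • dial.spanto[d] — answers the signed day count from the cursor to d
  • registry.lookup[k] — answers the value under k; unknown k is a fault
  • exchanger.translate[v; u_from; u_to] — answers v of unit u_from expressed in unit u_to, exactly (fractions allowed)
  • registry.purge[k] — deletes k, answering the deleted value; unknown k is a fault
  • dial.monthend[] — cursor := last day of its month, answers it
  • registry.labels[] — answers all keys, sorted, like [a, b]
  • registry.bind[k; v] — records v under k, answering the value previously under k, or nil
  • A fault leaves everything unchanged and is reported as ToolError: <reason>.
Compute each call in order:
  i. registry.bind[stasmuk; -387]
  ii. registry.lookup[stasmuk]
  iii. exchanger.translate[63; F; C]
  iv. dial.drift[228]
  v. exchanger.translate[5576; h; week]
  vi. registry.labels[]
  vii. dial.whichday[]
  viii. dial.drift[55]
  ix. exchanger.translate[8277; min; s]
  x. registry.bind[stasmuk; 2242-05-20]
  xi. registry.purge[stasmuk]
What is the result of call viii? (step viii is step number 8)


Answer: 1861-06-14

Derivation:
Using bind passing k=stasmuk, v=-387, which returns nil.
Now I run lookup passing k=stasmuk, → -387.
I try translate passing v=63, u_from=F, u_to=C, → 155/9.
Invoking drift passing n=228, and see 1861-04-20.
Calling translate passing v=5576, u_from=h, u_to=week, → 697/21.
Using labels(), and observe [stasmuk].
Calling whichday: Saturday.
I run drift passing n=55, which returns 1861-06-14.
I use translate passing v=8277, u_from=min, u_to=s, and observe 496620.
Calling bind passing k=stasmuk, v=2242-05-20, — result: -387.
I invoke purge passing k=stasmuk, → 2242-05-20.


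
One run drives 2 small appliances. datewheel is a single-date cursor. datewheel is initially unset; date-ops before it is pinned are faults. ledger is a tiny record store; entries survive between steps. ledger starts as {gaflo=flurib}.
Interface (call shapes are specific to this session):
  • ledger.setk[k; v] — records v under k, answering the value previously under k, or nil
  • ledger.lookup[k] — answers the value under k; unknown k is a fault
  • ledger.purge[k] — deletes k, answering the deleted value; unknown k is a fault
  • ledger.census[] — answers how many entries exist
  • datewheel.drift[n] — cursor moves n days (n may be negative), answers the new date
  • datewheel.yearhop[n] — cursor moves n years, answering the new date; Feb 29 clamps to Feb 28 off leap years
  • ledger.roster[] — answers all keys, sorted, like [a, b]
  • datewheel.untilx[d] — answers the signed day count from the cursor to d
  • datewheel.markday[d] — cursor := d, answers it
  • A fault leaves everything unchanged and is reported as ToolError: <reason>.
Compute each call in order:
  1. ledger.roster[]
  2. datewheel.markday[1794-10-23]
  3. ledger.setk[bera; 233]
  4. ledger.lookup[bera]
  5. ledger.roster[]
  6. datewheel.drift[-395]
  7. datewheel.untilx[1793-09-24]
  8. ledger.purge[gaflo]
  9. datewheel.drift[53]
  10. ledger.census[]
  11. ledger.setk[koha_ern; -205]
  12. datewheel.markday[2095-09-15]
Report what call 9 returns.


! roster() ~> [gaflo]
! markday(d→1794-10-23) ~> 1794-10-23
! setk(k→bera, v→233) ~> nil
! lookup(k→bera) ~> 233
! roster() ~> [bera, gaflo]
! drift(n→-395) ~> 1793-09-23
! untilx(d→1793-09-24) ~> 1
! purge(k→gaflo) ~> flurib
! drift(n→53) ~> 1793-11-15
! census() ~> 1
! setk(k→koha_ern, v→-205) ~> nil
! markday(d→2095-09-15) ~> 2095-09-15

Answer: 1793-11-15


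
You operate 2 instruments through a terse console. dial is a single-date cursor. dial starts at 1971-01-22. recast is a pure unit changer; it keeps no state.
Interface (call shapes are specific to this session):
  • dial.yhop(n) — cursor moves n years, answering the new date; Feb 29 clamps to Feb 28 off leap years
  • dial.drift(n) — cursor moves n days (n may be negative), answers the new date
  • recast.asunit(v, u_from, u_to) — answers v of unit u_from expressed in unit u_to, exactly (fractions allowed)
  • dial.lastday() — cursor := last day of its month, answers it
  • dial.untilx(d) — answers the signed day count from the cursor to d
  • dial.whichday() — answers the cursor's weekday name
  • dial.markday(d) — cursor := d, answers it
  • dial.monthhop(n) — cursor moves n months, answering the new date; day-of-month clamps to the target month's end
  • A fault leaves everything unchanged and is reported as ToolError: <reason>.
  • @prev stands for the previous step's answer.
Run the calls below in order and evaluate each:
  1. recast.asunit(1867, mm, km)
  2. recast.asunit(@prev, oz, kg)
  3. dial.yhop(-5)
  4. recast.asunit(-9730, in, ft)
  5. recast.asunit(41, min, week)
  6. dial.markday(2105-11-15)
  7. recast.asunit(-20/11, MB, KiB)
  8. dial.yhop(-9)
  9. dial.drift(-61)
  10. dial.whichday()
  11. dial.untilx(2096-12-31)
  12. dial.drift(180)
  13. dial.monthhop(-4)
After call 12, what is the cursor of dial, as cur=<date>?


CALL recast.asunit[1867; mm; km]
RET  1867/1000000
CALL recast.asunit[@prev; oz; kg]
RET  84685695479/1600000000000000
CALL dial.yhop[-5]
RET  1966-01-22
CALL recast.asunit[-9730; in; ft]
RET  -4865/6
CALL recast.asunit[41; min; week]
RET  41/10080
CALL dial.markday[2105-11-15]
RET  2105-11-15
CALL recast.asunit[-20/11; MB; KiB]
RET  -78125/44
CALL dial.yhop[-9]
RET  2096-11-15
CALL dial.drift[-61]
RET  2096-09-15
CALL dial.whichday[]
RET  Saturday
CALL dial.untilx[2096-12-31]
RET  107
CALL dial.drift[180]
RET  2097-03-14
CALL dial.monthhop[-4]
RET  2096-11-14

Answer: cur=2097-03-14


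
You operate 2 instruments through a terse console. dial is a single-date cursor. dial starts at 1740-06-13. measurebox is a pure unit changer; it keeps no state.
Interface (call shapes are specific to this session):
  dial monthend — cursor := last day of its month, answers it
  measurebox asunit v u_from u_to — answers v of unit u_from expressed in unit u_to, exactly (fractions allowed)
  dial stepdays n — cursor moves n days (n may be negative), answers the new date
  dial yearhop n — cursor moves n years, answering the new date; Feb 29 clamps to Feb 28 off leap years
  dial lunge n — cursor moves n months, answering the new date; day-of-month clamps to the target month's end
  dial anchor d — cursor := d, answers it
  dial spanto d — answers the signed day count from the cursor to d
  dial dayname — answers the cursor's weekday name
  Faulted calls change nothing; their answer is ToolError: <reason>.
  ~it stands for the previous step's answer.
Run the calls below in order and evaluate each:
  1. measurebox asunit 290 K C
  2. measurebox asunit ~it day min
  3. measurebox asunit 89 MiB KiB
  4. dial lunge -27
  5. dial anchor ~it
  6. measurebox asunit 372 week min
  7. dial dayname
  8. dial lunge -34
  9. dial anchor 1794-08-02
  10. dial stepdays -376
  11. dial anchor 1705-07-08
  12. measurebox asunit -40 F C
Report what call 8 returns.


Answer: 1735-05-13

Derivation:
# measurebox asunit(v='290', u_from='K', u_to='C') -> 337/20
# measurebox asunit(v='~it', u_from='day', u_to='min') -> 24264
# measurebox asunit(v='89', u_from='MiB', u_to='KiB') -> 91136
# dial lunge(n='-27') -> 1738-03-13
# dial anchor(d='~it') -> 1738-03-13
# measurebox asunit(v='372', u_from='week', u_to='min') -> 3749760
# dial dayname() -> Thursday
# dial lunge(n='-34') -> 1735-05-13
# dial anchor(d='1794-08-02') -> 1794-08-02
# dial stepdays(n='-376') -> 1793-07-22
# dial anchor(d='1705-07-08') -> 1705-07-08
# measurebox asunit(v='-40', u_from='F', u_to='C') -> -40


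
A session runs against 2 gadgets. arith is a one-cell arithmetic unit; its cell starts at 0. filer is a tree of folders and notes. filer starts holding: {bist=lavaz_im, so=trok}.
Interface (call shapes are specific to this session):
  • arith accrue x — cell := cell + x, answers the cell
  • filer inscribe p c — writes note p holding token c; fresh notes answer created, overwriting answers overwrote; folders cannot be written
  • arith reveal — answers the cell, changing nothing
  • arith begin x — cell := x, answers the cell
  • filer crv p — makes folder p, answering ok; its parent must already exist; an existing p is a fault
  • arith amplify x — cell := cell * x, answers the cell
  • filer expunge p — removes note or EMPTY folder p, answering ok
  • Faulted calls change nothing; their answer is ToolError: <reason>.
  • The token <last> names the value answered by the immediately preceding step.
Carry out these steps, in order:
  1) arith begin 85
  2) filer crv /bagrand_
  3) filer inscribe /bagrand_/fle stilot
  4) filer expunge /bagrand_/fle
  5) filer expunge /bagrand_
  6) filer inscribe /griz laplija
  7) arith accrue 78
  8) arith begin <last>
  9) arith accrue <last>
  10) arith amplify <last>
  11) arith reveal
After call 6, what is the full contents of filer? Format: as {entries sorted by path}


Answer: {bist=lavaz_im, griz=laplija, so=trok}

Derivation:
~$ arith begin 85
= 85
~$ filer crv /bagrand_
= ok
~$ filer inscribe /bagrand_/fle stilot
= created
~$ filer expunge /bagrand_/fle
= ok
~$ filer expunge /bagrand_
= ok
~$ filer inscribe /griz laplija
= created
~$ arith accrue 78
= 163
~$ arith begin <last>
= 163
~$ arith accrue <last>
= 326
~$ arith amplify <last>
= 106276
~$ arith reveal
= 106276


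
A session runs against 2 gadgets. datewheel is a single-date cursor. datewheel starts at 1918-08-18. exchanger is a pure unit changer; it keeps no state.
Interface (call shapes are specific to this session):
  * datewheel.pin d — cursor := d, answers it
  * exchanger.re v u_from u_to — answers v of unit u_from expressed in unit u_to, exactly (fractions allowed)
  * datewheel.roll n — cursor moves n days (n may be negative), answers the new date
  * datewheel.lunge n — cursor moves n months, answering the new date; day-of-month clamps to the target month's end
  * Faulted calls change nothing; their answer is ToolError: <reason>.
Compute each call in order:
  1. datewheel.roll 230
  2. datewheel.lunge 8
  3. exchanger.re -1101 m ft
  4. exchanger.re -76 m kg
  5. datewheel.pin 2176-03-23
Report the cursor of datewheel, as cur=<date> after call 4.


I call datewheel.roll on n=230, → 1919-04-05.
I call datewheel.lunge on n=8, and see 1919-12-05.
I use exchanger.re on v=-1101, u_from=m, u_to=ft, and get -458750/127.
I try exchanger.re on v=-76, u_from=m, u_to=kg: ToolError: incompatible units.
I run datewheel.pin on d=2176-03-23, and see 2176-03-23.

Answer: cur=1919-12-05


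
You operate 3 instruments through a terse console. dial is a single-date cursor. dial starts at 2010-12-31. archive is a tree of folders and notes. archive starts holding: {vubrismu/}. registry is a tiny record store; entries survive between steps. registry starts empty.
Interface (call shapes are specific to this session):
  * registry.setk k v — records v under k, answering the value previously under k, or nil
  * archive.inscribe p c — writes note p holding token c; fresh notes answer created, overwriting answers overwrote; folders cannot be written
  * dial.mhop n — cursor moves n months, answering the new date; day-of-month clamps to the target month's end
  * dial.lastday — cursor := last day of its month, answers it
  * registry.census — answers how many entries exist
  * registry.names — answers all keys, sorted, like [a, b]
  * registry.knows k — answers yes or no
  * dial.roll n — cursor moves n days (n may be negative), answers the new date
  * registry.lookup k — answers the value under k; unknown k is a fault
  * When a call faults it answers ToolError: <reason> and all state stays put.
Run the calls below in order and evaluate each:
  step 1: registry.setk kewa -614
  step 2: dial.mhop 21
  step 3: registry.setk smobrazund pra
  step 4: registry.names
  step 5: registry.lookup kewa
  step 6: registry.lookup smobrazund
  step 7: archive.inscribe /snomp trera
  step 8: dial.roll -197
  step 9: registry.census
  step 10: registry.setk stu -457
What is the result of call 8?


# registry.setk(k=kewa, v=-614) == nil
# dial.mhop(n=21) == 2012-09-30
# registry.setk(k=smobrazund, v=pra) == nil
# registry.names() == [kewa, smobrazund]
# registry.lookup(k=kewa) == -614
# registry.lookup(k=smobrazund) == pra
# archive.inscribe(p=/snomp, c=trera) == created
# dial.roll(n=-197) == 2012-03-17
# registry.census() == 2
# registry.setk(k=stu, v=-457) == nil

Answer: 2012-03-17


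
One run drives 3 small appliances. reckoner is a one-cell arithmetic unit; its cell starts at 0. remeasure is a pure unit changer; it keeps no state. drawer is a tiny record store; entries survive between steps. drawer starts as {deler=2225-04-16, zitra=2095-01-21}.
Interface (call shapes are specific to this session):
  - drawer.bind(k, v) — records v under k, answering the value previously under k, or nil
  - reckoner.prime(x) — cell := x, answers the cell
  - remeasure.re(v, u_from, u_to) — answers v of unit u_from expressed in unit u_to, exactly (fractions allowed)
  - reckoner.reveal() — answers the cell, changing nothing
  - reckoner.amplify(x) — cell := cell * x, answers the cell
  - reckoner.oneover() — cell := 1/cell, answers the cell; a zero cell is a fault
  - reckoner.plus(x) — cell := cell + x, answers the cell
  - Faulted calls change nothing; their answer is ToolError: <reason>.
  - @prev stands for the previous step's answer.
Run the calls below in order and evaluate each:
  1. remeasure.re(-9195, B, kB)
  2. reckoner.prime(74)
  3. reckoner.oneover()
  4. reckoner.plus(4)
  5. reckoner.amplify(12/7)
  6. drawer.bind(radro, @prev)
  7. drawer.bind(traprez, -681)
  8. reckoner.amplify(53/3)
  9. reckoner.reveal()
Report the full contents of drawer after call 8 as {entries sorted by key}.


Answer: {deler=2225-04-16, radro=1782/259, traprez=-681, zitra=2095-01-21}

Derivation:
·→ remeasure.re(-9195, B, kB)
·← -1839/200
·→ reckoner.prime(74)
·← 74
·→ reckoner.oneover()
·← 1/74
·→ reckoner.plus(4)
·← 297/74
·→ reckoner.amplify(12/7)
·← 1782/259
·→ drawer.bind(radro, @prev)
·← nil
·→ drawer.bind(traprez, -681)
·← nil
·→ reckoner.amplify(53/3)
·← 31482/259
·→ reckoner.reveal()
·← 31482/259


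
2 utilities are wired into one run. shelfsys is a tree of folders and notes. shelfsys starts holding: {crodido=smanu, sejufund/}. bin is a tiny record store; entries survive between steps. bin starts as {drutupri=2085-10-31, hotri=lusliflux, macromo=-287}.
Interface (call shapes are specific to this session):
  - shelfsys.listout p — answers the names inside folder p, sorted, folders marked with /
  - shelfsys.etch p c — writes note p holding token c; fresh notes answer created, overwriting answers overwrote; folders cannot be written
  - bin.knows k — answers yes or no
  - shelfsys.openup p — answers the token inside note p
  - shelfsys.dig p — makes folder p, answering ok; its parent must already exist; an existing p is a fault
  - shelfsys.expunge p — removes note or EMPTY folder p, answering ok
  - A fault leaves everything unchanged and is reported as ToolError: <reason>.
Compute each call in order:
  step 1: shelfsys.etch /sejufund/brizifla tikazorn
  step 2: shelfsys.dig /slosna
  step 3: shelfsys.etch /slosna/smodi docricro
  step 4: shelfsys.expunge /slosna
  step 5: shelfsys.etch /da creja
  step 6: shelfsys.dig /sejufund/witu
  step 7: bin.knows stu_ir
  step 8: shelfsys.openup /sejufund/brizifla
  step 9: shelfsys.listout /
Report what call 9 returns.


I call shelfsys.etch using /sejufund/brizifla, tikazorn, and observe created.
I try shelfsys.dig using /slosna, and observe ok.
Now I run shelfsys.etch using /slosna/smodi, docricro: created.
Then shelfsys.expunge using /slosna, → ToolError: not empty.
Calling shelfsys.etch using /da, creja, and observe created.
I try shelfsys.dig using /sejufund/witu, giving ok.
I invoke bin.knows using stu_ir, giving no.
I invoke shelfsys.openup using /sejufund/brizifla, → tikazorn.
Invoking shelfsys.listout using /, → [crodido, da, sejufund/, slosna/].

Answer: [crodido, da, sejufund/, slosna/]


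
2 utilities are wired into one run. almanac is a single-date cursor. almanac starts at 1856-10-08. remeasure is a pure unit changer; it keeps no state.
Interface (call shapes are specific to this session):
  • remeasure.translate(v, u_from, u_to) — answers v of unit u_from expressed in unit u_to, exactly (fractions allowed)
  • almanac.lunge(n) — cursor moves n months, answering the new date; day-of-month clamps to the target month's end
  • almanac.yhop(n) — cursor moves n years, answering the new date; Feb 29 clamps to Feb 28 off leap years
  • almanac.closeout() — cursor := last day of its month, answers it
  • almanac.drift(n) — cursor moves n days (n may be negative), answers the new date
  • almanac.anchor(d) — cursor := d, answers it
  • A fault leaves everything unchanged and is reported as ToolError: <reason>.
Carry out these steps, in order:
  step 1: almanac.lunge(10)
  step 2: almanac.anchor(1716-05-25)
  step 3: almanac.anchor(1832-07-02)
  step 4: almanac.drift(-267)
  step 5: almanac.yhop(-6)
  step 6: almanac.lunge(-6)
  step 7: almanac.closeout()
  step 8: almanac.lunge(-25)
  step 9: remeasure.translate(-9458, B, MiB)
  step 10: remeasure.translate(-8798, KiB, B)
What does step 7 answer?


% almanac.lunge(10) ~> 1857-08-08
% almanac.anchor(1716-05-25) ~> 1716-05-25
% almanac.anchor(1832-07-02) ~> 1832-07-02
% almanac.drift(-267) ~> 1831-10-09
% almanac.yhop(-6) ~> 1825-10-09
% almanac.lunge(-6) ~> 1825-04-09
% almanac.closeout() ~> 1825-04-30
% almanac.lunge(-25) ~> 1823-03-30
% remeasure.translate(-9458, B, MiB) ~> -4729/524288
% remeasure.translate(-8798, KiB, B) ~> -9009152

Answer: 1825-04-30


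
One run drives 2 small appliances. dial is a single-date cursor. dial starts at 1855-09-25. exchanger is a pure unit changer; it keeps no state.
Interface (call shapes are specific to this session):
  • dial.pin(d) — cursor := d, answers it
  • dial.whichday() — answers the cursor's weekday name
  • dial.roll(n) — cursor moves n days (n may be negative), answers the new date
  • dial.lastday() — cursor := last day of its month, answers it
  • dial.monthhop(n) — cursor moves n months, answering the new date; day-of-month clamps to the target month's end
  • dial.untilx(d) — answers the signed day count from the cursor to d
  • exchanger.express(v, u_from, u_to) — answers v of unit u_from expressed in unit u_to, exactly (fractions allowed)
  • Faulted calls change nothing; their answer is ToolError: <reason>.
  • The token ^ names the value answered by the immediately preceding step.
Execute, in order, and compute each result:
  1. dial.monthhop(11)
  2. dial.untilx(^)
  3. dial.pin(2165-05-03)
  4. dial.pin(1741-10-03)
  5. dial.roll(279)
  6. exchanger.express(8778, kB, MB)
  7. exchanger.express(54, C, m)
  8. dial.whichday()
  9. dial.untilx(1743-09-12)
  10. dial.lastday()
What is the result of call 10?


Answer: 1742-07-31

Derivation:
Now I run dial.monthhop on 11, — result: 1856-08-25.
Next I call dial.untilx on ^, yielding 0.
I try dial.pin on 2165-05-03, which returns 2165-05-03.
I use dial.pin on 1741-10-03, and get 1741-10-03.
I try dial.roll on 279, → 1742-07-09.
Next I call exchanger.express on 8778, kB, MB, → 4389/500.
I run exchanger.express on 54, C, m, giving ToolError: incompatible units.
I try dial.whichday(), yielding Monday.
I call dial.untilx on 1743-09-12, giving 430.
Next I call dial.lastday: 1742-07-31.


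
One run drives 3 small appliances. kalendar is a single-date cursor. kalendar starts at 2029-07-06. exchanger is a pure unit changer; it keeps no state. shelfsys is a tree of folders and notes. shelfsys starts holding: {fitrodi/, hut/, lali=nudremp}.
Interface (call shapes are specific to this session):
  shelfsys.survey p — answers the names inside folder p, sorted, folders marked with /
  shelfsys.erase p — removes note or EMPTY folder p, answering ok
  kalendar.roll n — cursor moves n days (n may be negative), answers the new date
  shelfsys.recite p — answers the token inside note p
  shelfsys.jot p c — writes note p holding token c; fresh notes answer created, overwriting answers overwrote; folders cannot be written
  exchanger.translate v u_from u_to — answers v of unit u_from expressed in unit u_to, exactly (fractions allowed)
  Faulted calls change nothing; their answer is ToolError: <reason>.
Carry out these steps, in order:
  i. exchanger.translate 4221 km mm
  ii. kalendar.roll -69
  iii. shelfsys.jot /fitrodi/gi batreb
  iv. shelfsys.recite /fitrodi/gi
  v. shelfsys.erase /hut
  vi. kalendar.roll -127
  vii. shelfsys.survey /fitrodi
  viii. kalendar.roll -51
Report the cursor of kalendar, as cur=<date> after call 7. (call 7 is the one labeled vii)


Answer: cur=2028-12-22

Derivation:
~$ exchanger.translate v→4221 u_from→km u_to→mm
[out] 4221000000
~$ kalendar.roll n→-69
[out] 2029-04-28
~$ shelfsys.jot p→/fitrodi/gi c→batreb
[out] created
~$ shelfsys.recite p→/fitrodi/gi
[out] batreb
~$ shelfsys.erase p→/hut
[out] ok
~$ kalendar.roll n→-127
[out] 2028-12-22
~$ shelfsys.survey p→/fitrodi
[out] [gi]
~$ kalendar.roll n→-51
[out] 2028-11-01


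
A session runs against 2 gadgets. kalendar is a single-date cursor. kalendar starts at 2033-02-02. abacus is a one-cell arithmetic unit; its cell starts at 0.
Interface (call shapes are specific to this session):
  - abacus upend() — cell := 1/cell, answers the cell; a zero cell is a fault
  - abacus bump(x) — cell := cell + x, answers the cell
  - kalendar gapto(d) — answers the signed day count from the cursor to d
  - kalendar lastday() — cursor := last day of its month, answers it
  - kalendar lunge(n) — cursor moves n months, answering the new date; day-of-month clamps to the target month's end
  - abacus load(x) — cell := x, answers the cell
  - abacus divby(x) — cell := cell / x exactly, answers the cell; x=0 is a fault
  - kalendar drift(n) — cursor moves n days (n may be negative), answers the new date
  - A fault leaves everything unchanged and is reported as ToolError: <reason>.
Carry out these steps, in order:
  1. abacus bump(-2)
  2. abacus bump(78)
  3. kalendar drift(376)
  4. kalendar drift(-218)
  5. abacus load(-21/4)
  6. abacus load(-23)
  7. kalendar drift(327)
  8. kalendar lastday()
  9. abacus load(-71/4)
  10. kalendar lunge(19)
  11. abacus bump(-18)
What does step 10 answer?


Answer: 2036-01-30

Derivation:
CALL abacus bump[x=-2]
RET  -2
CALL abacus bump[x=78]
RET  76
CALL kalendar drift[n=376]
RET  2034-02-13
CALL kalendar drift[n=-218]
RET  2033-07-10
CALL abacus load[x=-21/4]
RET  -21/4
CALL abacus load[x=-23]
RET  -23
CALL kalendar drift[n=327]
RET  2034-06-02
CALL kalendar lastday[]
RET  2034-06-30
CALL abacus load[x=-71/4]
RET  -71/4
CALL kalendar lunge[n=19]
RET  2036-01-30
CALL abacus bump[x=-18]
RET  -143/4
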